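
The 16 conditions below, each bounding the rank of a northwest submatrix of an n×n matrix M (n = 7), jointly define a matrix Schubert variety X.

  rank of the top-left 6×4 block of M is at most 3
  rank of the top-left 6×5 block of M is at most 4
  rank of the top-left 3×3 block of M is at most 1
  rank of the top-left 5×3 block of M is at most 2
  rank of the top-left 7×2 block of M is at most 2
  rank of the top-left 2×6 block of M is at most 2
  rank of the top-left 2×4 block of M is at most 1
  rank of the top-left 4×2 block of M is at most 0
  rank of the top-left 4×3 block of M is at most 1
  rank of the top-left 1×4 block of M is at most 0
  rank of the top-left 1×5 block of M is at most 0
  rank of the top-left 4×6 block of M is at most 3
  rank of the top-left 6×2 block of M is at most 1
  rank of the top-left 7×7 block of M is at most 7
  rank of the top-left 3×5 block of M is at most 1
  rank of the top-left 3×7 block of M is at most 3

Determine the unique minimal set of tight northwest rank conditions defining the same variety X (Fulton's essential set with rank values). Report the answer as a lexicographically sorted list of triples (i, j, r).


Recovering R(i,j) via the rank-extension bound from the 16 conditions:

  0, 0, 0, 0, 0, 1, 1
  0, 0, 1, 1, 1, 2, 2
  0, 0, 1, 1, 1, 2, 3
  0, 0, 1, 2, 2, 3, 4
  1, 1, 2, 3, 3, 4, 5
  1, 1, 2, 3, 4, 5, 6
  1, 2, 3, 4, 5, 6, 7

the unique w with this rank table is (6, 3, 7, 4, 1, 5, 2).

ℓ(w)=14; the 4 essential cells (i,j,r):

[(1, 5, 0), (3, 5, 1), (4, 2, 0), (6, 2, 1)]


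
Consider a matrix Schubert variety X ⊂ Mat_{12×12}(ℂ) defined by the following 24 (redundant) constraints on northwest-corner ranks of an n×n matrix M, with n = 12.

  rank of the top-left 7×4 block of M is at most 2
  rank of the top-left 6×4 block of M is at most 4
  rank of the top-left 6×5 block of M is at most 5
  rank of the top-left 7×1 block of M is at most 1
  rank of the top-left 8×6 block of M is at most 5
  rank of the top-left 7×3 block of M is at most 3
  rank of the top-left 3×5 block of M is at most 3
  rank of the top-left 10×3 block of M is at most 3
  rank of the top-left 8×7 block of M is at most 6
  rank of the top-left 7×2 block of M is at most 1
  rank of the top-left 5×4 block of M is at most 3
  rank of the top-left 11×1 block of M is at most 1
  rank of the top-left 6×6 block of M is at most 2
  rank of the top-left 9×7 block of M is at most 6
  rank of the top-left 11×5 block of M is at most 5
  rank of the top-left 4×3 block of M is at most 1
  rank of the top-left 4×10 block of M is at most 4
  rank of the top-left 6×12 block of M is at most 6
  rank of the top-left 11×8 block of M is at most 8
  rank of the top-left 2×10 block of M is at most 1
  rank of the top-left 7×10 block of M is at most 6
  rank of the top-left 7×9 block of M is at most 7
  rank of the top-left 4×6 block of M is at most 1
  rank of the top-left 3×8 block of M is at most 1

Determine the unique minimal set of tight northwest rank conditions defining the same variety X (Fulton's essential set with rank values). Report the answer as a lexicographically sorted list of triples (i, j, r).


Reconstructing r_w from the 24 given conditions:

  row 1: 1, 1, 1, 1, 1, 1, 1, 1, 1, 1, 1, 1
  row 2: 1, 1, 1, 1, 1, 1, 1, 1, 1, 1, 2, 2
  row 3: 1, 1, 1, 1, 1, 1, 1, 1, 2, 2, 3, 3
  row 4: 1, 1, 1, 1, 1, 1, 2, 2, 3, 3, 4, 4
  row 5: 1, 1, 2, 2, 2, 2, 3, 3, 4, 4, 5, 5
  row 6: 1, 1, 2, 2, 2, 2, 3, 4, 5, 5, 6, 6
  row 7: 1, 1, 2, 2, 3, 3, 4, 5, 6, 6, 7, 7
  row 8: 1, 2, 3, 3, 4, 4, 5, 6, 7, 7, 8, 8
  row 9: 1, 2, 3, 4, 5, 5, 6, 7, 8, 8, 9, 9
  row 10: 1, 2, 3, 4, 5, 6, 7, 8, 9, 9, 10, 10
  row 11: 1, 2, 3, 4, 5, 6, 7, 8, 9, 10, 11, 11
  row 12: 1, 2, 3, 4, 5, 6, 7, 8, 9, 10, 11, 12

reading off 1-entries of Δ²R: w = (1, 11, 9, 7, 3, 8, 5, 2, 4, 6, 10, 12).

ℓ(w)=28; the 6 essential cells (i,j,r):

[(2, 10, 1), (3, 8, 1), (4, 6, 1), (6, 6, 2), (7, 2, 1), (7, 4, 2)]


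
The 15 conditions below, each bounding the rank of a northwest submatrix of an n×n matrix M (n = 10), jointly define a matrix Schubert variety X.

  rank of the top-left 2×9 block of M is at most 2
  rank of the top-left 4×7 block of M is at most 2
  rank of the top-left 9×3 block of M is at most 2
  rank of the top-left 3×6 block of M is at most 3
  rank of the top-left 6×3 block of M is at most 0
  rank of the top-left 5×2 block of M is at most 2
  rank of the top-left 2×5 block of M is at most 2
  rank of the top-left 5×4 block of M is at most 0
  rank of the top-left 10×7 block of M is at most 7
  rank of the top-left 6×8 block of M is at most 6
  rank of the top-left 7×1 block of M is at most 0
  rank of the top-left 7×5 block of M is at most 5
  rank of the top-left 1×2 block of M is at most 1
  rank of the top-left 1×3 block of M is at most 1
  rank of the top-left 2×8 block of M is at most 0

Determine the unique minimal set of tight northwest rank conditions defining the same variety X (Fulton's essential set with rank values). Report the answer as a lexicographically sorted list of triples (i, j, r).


Recovering R(i,j) via the rank-extension bound from the 15 conditions:

  0 | 0 | 0 | 0 | 0 | 0 | 0 | 0 | 1 | 1
  0 | 0 | 0 | 0 | 0 | 0 | 0 | 0 | 1 | 2
  0 | 0 | 0 | 0 | 1 | 1 | 1 | 1 | 2 | 3
  0 | 0 | 0 | 0 | 1 | 2 | 2 | 2 | 3 | 4
  0 | 0 | 0 | 0 | 1 | 2 | 3 | 3 | 4 | 5
  0 | 0 | 0 | 1 | 2 | 3 | 4 | 4 | 5 | 6
  0 | 1 | 1 | 2 | 3 | 4 | 5 | 5 | 6 | 7
  1 | 2 | 2 | 3 | 4 | 5 | 6 | 6 | 7 | 8
  1 | 2 | 2 | 3 | 4 | 5 | 6 | 7 | 8 | 9
  1 | 2 | 3 | 4 | 5 | 6 | 7 | 8 | 9 | 10

hence w(1..10) = (9, 10, 5, 6, 7, 4, 2, 1, 8, 3).

ℓ(w)=33; the 5 essential cells (i,j,r):

[(2, 8, 0), (5, 4, 0), (6, 3, 0), (7, 1, 0), (9, 3, 2)]


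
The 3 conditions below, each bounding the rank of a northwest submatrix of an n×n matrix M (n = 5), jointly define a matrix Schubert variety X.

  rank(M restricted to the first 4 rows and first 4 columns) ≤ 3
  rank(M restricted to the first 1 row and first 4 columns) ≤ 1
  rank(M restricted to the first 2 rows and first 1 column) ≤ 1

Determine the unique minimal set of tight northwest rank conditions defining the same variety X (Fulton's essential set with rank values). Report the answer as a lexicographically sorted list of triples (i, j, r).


The tightest implied rank at each (i,j), from the 3 conditions:

  i=1: 1 1 1 1 1
  i=2: 1 2 2 2 2
  i=3: 1 2 3 3 3
  i=4: 1 2 3 3 4
  i=5: 1 2 3 4 5

hence w(1..5) = (1, 2, 3, 5, 4).

D(w) has 1 cell with 1 SE-corner; essential set:

[(4, 4, 3)]


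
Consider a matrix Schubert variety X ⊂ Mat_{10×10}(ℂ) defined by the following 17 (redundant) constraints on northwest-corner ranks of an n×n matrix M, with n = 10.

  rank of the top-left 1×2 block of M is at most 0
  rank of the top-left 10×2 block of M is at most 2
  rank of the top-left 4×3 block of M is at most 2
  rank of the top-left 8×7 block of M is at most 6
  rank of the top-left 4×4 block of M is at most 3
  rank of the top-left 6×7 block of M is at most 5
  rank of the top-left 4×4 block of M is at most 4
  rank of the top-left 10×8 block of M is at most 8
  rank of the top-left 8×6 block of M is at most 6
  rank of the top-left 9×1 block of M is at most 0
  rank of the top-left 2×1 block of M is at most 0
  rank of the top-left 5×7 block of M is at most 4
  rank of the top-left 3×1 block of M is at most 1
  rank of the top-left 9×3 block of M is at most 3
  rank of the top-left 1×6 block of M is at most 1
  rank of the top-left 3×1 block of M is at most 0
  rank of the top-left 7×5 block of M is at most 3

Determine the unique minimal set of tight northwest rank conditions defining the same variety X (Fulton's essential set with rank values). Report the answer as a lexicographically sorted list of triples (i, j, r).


The tightest implied rank at each (i,j), from the 17 conditions:

  R[1]: 0 0 1 1 1 1 1 1 1 1
  R[2]: 0 1 2 2 2 2 2 2 2 2
  R[3]: 0 1 2 3 3 3 3 3 3 3
  R[4]: 0 1 2 3 3 4 4 4 4 4
  R[5]: 0 1 2 3 3 4 4 5 5 5
  R[6]: 0 1 2 3 3 4 5 6 6 6
  R[7]: 0 1 2 3 3 4 5 6 7 7
  R[8]: 0 1 2 3 4 5 6 7 8 8
  R[9]: 0 1 2 3 4 5 6 7 8 9
  R[10]: 1 2 3 4 5 6 7 8 9 10

giving w = (3, 2, 4, 6, 8, 7, 9, 5, 10, 1) via Δ²R.

4 SE-corners of the 15-cell Rothe diagram give Ess(w):

[(1, 2, 0), (5, 7, 4), (7, 5, 3), (9, 1, 0)]


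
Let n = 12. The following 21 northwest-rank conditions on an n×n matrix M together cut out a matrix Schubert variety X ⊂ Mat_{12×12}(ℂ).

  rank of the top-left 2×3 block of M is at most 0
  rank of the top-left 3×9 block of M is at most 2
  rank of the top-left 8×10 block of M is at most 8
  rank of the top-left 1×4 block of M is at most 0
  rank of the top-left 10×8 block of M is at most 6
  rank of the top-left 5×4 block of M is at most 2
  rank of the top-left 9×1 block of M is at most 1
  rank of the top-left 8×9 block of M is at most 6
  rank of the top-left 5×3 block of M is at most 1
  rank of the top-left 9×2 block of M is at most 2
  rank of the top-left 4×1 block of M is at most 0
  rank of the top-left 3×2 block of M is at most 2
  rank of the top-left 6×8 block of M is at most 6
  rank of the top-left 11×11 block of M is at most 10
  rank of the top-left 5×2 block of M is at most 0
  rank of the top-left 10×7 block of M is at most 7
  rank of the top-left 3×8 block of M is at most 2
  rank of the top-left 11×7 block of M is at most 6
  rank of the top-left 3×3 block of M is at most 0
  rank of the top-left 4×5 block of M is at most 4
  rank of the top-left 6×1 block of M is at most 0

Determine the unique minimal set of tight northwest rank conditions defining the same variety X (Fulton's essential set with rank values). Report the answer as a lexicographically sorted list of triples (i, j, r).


Computing R[i][j] = min implied NW-rank bound (n=12, 21 conditions):

  0  0  0  0  1  1  1  1  1  1  1  1
  0  0  0  1  2  2  2  2  2  2  2  2
  0  0  0  1  2  2  2  2  2  3  3  3
  0  0  1  2  3  3  3  3  3  4  4  4
  0  0  1  2  3  4  4  4  4  5  5  5
  0  1  2  3  4  5  5  5  5  6  6  6
  1  2  3  4  5  6  6  6  6  7  7  7
  1  2  3  4  5  6  6  6  6  7  8  8
  1  2  3  4  5  6  6  6  7  8  9  9
  1  2  3  4  5  6  6  6  7  8  9  10
  1  2  3  4  5  6  6  7  8  9  10  11
  1  2  3  4  5  6  7  8  9  10  11  12

reading off 1-entries of Δ²R: w = (5, 4, 10, 3, 6, 2, 1, 11, 9, 12, 8, 7).

8 SE-corners of the 27-cell Rothe diagram give Ess(w):

[(1, 4, 0), (3, 3, 0), (3, 9, 2), (5, 2, 0), (6, 1, 0), (8, 9, 6), (10, 8, 6), (11, 7, 6)]


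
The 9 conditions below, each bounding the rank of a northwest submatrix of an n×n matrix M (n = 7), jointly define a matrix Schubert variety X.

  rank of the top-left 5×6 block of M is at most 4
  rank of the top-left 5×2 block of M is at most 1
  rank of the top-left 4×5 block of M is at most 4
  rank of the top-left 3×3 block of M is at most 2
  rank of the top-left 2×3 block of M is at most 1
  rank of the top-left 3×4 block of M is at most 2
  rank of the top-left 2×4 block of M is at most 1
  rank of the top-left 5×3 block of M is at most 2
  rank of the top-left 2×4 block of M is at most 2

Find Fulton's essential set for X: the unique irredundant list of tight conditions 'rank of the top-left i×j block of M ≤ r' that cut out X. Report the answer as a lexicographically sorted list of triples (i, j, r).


Reconstructing r_w from the 9 given conditions:

  R[1]: 1 | 1 | 1 | 1 | 1 | 1 | 1
  R[2]: 1 | 1 | 1 | 1 | 2 | 2 | 2
  R[3]: 1 | 1 | 2 | 2 | 3 | 3 | 3
  R[4]: 1 | 1 | 2 | 3 | 4 | 4 | 4
  R[5]: 1 | 1 | 2 | 3 | 4 | 4 | 5
  R[6]: 1 | 2 | 3 | 4 | 5 | 5 | 6
  R[7]: 1 | 2 | 3 | 4 | 5 | 6 | 7

reading off 1-entries of Δ²R: w = (1, 5, 3, 4, 7, 2, 6).

D(w) has 7 cells with 3 SE-corners; essential set:

[(2, 4, 1), (5, 2, 1), (5, 6, 4)]


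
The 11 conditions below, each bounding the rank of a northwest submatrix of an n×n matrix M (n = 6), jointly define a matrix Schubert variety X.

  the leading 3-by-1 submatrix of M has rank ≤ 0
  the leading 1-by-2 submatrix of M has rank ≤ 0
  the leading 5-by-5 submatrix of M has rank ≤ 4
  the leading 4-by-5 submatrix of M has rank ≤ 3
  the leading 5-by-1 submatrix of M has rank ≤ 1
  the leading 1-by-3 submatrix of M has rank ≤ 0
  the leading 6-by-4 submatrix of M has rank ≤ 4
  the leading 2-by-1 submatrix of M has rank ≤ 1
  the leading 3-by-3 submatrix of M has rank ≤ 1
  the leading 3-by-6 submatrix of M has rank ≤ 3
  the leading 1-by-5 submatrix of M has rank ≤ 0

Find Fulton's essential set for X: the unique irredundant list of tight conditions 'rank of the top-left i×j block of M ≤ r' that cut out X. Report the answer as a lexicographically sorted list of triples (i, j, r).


Reconstructing r_w from the 11 given conditions:

  i=1: 0 | 0 | 0 | 0 | 0 | 1
  i=2: 0 | 1 | 1 | 1 | 1 | 2
  i=3: 0 | 1 | 1 | 2 | 2 | 3
  i=4: 1 | 2 | 2 | 3 | 3 | 4
  i=5: 1 | 2 | 3 | 4 | 4 | 5
  i=6: 1 | 2 | 3 | 4 | 5 | 6

giving w = (6, 2, 4, 1, 3, 5) via Δ²R.

Rothe diagram D(w) (8 cells), 3 SE-corners (essential conditions):

[(1, 5, 0), (3, 1, 0), (3, 3, 1)]


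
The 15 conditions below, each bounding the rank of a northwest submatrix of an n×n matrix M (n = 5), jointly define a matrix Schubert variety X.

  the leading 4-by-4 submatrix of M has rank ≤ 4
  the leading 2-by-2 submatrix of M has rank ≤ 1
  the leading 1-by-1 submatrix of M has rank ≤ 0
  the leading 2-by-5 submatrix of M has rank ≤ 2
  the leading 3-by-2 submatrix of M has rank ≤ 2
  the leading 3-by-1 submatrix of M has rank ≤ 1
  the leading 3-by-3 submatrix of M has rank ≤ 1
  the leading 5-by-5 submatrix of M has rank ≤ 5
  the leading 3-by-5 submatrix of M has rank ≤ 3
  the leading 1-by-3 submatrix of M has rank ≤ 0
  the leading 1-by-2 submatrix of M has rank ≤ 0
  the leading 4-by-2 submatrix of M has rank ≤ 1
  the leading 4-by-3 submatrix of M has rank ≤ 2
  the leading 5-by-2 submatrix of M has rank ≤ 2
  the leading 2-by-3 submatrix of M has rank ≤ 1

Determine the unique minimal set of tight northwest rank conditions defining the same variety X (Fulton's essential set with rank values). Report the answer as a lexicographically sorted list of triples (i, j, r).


Reconstructing r_w from the 15 given conditions:

  i=1: 0 0 0 1 1
  i=2: 1 1 1 2 2
  i=3: 1 1 1 2 3
  i=4: 1 1 2 3 4
  i=5: 1 2 3 4 5

so w = (4, 1, 5, 3, 2).

|D(w)|=6, |Ess(w)|=3:

[(1, 3, 0), (3, 3, 1), (4, 2, 1)]


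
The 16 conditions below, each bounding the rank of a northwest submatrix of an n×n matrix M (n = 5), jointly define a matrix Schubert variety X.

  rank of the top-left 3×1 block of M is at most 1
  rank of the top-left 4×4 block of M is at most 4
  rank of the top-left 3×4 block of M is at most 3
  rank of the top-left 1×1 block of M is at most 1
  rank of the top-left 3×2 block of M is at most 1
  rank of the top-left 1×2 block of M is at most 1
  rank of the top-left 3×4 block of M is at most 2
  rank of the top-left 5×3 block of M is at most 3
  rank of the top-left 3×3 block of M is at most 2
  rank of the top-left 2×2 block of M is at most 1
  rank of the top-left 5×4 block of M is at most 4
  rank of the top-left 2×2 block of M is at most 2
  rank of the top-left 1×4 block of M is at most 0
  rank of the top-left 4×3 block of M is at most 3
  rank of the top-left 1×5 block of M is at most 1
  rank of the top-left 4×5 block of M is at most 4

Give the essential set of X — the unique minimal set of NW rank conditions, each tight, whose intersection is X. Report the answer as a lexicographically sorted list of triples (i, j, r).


Reconstructing r_w from the 16 given conditions:

  0  0  0  0  1
  1  1  1  1  2
  1  1  2  2  3
  1  2  3  3  4
  1  2  3  4  5

second differences of R give the permutation w = (5, 1, 3, 2, 4).

ℓ(w)=5; the 2 essential cells (i,j,r):

[(1, 4, 0), (3, 2, 1)]


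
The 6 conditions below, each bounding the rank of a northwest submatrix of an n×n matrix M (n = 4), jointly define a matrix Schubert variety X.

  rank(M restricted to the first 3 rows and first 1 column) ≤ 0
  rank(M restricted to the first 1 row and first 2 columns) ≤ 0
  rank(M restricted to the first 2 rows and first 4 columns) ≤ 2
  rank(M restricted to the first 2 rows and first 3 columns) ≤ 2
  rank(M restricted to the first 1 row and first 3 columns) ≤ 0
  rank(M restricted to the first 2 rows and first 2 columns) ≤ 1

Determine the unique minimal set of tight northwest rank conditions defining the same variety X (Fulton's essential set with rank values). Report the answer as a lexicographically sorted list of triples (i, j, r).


Reconstructing r_w from the 6 given conditions:

  0, 0, 0, 1
  0, 1, 1, 2
  0, 1, 2, 3
  1, 2, 3, 4

second differences of R give the permutation w = (4, 2, 3, 1).

|D(w)|=5, |Ess(w)|=2:

[(1, 3, 0), (3, 1, 0)]


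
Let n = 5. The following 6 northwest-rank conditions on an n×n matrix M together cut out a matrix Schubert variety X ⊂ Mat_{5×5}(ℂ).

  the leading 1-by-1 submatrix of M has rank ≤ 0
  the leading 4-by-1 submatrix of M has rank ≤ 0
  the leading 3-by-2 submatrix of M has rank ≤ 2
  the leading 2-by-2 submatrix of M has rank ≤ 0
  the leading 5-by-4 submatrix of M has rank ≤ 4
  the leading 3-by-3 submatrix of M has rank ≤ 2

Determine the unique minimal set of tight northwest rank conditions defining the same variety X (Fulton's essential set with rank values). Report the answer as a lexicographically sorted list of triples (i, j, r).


Propagating the 6 rank bounds to every northwest block:

  0 | 0 | 1 | 1 | 1
  0 | 0 | 1 | 2 | 2
  0 | 1 | 2 | 3 | 3
  0 | 1 | 2 | 3 | 4
  1 | 2 | 3 | 4 | 5

hence w(1..5) = (3, 4, 2, 5, 1).

Rothe diagram D(w) (6 cells), 2 SE-corners (essential conditions):

[(2, 2, 0), (4, 1, 0)]


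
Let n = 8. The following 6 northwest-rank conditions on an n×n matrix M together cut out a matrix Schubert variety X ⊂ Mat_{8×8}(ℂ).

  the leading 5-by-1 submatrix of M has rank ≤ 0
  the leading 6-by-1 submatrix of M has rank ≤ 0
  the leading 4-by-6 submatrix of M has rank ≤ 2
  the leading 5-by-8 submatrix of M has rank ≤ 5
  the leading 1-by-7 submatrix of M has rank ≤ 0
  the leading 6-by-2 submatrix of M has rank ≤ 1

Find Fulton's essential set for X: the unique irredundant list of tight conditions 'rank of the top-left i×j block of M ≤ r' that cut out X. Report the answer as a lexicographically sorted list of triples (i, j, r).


Reconstructing r_w from the 6 given conditions:

  R[1]: 0, 0, 0, 0, 0, 0, 0, 1
  R[2]: 0, 1, 1, 1, 1, 1, 1, 2
  R[3]: 0, 1, 2, 2, 2, 2, 2, 3
  R[4]: 0, 1, 2, 2, 2, 2, 3, 4
  R[5]: 0, 1, 2, 3, 3, 3, 4, 5
  R[6]: 0, 1, 2, 3, 4, 4, 5, 6
  R[7]: 1, 2, 3, 4, 5, 5, 6, 7
  R[8]: 1, 2, 3, 4, 5, 6, 7, 8

so w = (8, 2, 3, 7, 4, 5, 1, 6).

|D(w)|=15, |Ess(w)|=3:

[(1, 7, 0), (4, 6, 2), (6, 1, 0)]


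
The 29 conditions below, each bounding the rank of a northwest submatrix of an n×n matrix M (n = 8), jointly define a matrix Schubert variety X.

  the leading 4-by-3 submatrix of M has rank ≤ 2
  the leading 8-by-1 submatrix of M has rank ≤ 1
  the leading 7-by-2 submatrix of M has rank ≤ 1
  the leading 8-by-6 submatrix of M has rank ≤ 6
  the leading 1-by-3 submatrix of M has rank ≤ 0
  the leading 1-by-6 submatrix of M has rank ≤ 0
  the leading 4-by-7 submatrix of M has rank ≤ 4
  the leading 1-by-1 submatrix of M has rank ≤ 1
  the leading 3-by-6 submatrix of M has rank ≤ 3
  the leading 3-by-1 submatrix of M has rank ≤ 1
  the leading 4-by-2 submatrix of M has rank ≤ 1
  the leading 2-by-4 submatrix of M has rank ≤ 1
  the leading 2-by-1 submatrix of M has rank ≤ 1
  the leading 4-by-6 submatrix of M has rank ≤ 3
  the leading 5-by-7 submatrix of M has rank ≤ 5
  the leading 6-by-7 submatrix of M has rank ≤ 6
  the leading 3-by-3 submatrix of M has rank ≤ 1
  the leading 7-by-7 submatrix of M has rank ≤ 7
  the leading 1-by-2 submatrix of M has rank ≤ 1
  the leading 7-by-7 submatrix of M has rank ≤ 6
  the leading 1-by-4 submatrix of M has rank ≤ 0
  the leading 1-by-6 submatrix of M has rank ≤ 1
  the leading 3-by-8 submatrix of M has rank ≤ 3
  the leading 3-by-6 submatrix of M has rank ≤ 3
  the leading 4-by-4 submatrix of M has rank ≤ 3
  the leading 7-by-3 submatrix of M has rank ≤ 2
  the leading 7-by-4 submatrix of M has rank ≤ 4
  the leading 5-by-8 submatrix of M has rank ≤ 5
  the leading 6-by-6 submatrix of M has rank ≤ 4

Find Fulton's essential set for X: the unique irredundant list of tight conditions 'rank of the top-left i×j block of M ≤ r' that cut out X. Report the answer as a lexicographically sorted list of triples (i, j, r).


Computing R[i][j] = min implied NW-rank bound (n=8, 29 conditions):

  R[1]: 0, 0, 0, 0, 0, 0, 1, 1
  R[2]: 1, 1, 1, 1, 1, 1, 2, 2
  R[3]: 1, 1, 1, 2, 2, 2, 3, 3
  R[4]: 1, 1, 2, 3, 3, 3, 4, 4
  R[5]: 1, 1, 2, 3, 4, 4, 5, 5
  R[6]: 1, 1, 2, 3, 4, 4, 5, 6
  R[7]: 1, 1, 2, 3, 4, 5, 6, 7
  R[8]: 1, 2, 3, 4, 5, 6, 7, 8

so w = (7, 1, 4, 3, 5, 8, 6, 2).

|D(w)|=13, |Ess(w)|=4:

[(1, 6, 0), (3, 3, 1), (6, 6, 4), (7, 2, 1)]


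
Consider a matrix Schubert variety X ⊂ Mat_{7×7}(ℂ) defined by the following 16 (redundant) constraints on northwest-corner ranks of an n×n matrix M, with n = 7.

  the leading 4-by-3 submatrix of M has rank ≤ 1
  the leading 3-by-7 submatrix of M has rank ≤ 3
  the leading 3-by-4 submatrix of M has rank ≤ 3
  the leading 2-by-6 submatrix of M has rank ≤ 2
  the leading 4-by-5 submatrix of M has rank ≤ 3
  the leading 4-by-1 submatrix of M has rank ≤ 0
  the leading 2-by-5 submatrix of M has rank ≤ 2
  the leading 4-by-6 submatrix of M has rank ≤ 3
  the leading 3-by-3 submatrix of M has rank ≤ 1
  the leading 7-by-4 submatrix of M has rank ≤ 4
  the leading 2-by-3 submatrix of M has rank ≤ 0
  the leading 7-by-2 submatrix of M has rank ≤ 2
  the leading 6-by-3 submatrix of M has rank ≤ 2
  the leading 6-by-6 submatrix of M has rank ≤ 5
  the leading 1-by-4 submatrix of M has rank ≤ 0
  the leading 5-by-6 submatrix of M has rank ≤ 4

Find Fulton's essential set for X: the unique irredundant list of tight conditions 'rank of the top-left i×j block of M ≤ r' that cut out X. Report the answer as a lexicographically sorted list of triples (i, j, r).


Computing R[i][j] = min implied NW-rank bound (n=7, 16 conditions):

  row 1: 0 | 0 | 0 | 0 | 1 | 1 | 1
  row 2: 0 | 0 | 0 | 1 | 2 | 2 | 2
  row 3: 0 | 1 | 1 | 2 | 3 | 3 | 3
  row 4: 0 | 1 | 1 | 2 | 3 | 3 | 4
  row 5: 1 | 2 | 2 | 3 | 4 | 4 | 5
  row 6: 1 | 2 | 2 | 3 | 4 | 5 | 6
  row 7: 1 | 2 | 3 | 4 | 5 | 6 | 7

second differences of R give the permutation w = (5, 4, 2, 7, 1, 6, 3).

Rothe diagram D(w) (12 cells), 6 SE-corners (essential conditions):

[(1, 4, 0), (2, 3, 0), (4, 1, 0), (4, 3, 1), (4, 6, 3), (6, 3, 2)]


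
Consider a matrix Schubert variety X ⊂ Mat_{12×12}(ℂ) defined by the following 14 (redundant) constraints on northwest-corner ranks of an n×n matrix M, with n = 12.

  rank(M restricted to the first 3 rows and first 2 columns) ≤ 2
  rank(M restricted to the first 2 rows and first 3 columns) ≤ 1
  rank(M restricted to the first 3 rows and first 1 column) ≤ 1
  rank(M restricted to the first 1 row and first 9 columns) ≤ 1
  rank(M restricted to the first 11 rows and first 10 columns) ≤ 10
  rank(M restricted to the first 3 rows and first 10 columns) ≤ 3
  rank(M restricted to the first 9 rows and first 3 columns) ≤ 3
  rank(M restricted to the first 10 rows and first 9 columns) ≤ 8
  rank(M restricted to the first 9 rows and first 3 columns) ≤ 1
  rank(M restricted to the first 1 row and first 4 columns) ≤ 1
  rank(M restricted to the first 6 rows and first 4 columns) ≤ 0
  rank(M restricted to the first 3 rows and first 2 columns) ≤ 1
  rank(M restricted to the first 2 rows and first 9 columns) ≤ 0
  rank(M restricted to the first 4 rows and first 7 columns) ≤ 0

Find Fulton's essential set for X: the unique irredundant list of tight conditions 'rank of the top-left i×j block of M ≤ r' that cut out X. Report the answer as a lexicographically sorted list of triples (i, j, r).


Reconstructing r_w from the 14 given conditions:

  R[1]: 0, 0, 0, 0, 0, 0, 0, 0, 0, 1, 1, 1
  R[2]: 0, 0, 0, 0, 0, 0, 0, 0, 0, 1, 2, 2
  R[3]: 0, 0, 0, 0, 0, 0, 0, 1, 1, 2, 3, 3
  R[4]: 0, 0, 0, 0, 0, 0, 0, 1, 2, 3, 4, 4
  R[5]: 0, 0, 0, 0, 1, 1, 1, 2, 3, 4, 5, 5
  R[6]: 0, 0, 0, 0, 1, 2, 2, 3, 4, 5, 6, 6
  R[7]: 1, 1, 1, 1, 2, 3, 3, 4, 5, 6, 7, 7
  R[8]: 1, 1, 1, 2, 3, 4, 4, 5, 6, 7, 8, 8
  R[9]: 1, 1, 1, 2, 3, 4, 5, 6, 7, 8, 9, 9
  R[10]: 1, 2, 2, 3, 4, 5, 6, 7, 8, 9, 10, 10
  R[11]: 1, 2, 3, 4, 5, 6, 7, 8, 9, 10, 11, 11
  R[12]: 1, 2, 3, 4, 5, 6, 7, 8, 9, 10, 11, 12

the unique w with this rank table is (10, 11, 8, 9, 5, 6, 1, 4, 7, 2, 3, 12).

Rothe diagram D(w) (44 cells), 4 SE-corners (essential conditions):

[(2, 9, 0), (4, 7, 0), (6, 4, 0), (9, 3, 1)]


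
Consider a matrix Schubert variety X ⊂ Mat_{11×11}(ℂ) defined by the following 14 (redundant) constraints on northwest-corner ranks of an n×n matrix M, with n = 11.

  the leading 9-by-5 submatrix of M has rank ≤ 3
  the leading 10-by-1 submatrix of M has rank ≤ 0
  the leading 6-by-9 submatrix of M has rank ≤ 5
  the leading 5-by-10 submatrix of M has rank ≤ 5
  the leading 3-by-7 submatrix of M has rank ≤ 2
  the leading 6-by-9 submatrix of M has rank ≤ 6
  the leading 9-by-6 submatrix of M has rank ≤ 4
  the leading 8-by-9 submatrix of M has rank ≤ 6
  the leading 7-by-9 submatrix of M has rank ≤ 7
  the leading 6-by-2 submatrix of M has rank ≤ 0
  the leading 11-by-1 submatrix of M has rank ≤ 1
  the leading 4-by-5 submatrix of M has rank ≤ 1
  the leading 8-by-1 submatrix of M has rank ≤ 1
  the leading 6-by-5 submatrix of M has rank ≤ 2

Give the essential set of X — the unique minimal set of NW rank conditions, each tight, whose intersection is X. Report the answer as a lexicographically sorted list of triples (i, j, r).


The tightest implied rank at each (i,j), from the 14 conditions:

  R[1]: 0  0  1  1  1  1  1  1  1  1  1
  R[2]: 0  0  1  1  1  2  2  2  2  2  2
  R[3]: 0  0  1  1  1  2  2  3  3  3  3
  R[4]: 0  0  1  1  1  2  3  4  4  4  4
  R[5]: 0  0  1  2  2  3  4  5  5  5  5
  R[6]: 0  0  1  2  2  3  4  5  5  6  6
  R[7]: 0  1  2  3  3  4  5  6  6  7  7
  R[8]: 0  1  2  3  3  4  5  6  6  7  8
  R[9]: 0  1  2  3  3  4  5  6  7  8  9
  R[10]: 0  1  2  3  4  5  6  7  8  9  10
  R[11]: 1  2  3  4  5  6  7  8  9  10  11

reading off 1-entries of Δ²R: w = (3, 6, 8, 7, 4, 10, 2, 11, 9, 5, 1).

ℓ(w)=28; the 8 essential cells (i,j,r):

[(3, 7, 2), (4, 5, 1), (6, 2, 0), (6, 5, 2), (6, 9, 5), (8, 9, 6), (9, 5, 3), (10, 1, 0)]


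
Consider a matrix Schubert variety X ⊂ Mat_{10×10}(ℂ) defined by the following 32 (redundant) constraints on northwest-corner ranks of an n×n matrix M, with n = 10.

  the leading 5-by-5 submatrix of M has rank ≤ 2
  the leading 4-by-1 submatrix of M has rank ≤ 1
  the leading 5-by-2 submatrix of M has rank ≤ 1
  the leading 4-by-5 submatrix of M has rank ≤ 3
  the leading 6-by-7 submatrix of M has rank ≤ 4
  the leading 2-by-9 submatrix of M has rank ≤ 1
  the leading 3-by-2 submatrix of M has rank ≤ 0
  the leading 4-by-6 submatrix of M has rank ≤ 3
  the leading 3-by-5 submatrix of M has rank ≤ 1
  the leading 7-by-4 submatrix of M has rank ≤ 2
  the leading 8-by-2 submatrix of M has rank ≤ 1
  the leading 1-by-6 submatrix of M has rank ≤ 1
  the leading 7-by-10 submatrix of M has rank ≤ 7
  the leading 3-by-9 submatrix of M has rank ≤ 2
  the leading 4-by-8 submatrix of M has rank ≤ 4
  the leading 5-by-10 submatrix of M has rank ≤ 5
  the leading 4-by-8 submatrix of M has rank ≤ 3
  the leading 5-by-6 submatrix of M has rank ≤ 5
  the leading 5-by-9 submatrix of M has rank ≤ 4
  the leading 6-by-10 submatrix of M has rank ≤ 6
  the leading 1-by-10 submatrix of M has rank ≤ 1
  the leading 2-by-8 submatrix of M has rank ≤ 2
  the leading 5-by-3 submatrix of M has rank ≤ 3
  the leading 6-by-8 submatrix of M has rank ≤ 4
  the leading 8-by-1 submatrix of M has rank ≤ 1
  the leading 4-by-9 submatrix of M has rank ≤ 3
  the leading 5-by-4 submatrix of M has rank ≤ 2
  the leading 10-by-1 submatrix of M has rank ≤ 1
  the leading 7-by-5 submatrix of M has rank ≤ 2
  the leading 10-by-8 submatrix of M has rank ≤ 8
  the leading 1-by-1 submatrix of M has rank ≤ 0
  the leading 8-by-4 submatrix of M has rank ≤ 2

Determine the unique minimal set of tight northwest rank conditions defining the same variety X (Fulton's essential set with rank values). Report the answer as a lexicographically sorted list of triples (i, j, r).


Computing R[i][j] = min implied NW-rank bound (n=10, 32 conditions):

  0 0 1 1 1 1 1 1 1 1
  0 0 1 1 1 1 1 1 1 2
  0 0 1 1 1 2 2 2 2 3
  1 1 2 2 2 3 3 3 3 4
  1 1 2 2 2 3 4 4 4 5
  1 1 2 2 2 3 4 4 5 6
  1 1 2 2 2 3 4 5 6 7
  1 1 2 2 3 4 5 6 7 8
  1 2 3 3 4 5 6 7 8 9
  1 2 3 4 5 6 7 8 9 10

reading off 1-entries of Δ²R: w = (3, 10, 6, 1, 7, 9, 8, 5, 2, 4).

Fulton essential set (7 of the 26 Rothe cells):

[(2, 9, 1), (3, 2, 0), (3, 5, 1), (6, 8, 4), (7, 5, 2), (8, 2, 1), (8, 4, 2)]


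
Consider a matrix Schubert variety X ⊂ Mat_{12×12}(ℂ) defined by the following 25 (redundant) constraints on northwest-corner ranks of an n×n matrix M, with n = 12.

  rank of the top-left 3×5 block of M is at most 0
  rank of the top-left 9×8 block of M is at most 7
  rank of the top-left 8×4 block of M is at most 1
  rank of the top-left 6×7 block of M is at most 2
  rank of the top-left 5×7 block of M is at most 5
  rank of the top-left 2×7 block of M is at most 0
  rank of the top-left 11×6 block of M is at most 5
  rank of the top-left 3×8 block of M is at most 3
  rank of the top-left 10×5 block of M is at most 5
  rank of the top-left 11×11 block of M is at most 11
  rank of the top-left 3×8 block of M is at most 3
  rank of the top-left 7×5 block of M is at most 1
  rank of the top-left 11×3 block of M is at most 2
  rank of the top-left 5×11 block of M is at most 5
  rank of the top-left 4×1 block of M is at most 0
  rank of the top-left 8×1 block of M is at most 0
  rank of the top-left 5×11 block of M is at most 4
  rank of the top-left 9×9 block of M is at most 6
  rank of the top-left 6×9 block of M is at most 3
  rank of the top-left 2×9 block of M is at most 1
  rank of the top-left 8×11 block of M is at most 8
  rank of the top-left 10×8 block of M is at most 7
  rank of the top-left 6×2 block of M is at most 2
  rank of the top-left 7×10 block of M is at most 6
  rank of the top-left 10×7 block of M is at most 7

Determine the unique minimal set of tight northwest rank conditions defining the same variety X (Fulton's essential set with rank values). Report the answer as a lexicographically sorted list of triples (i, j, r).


Computing R[i][j] = min implied NW-rank bound (n=12, 25 conditions):

  R[1]: 0  0  0  0  0  0  0  1  1  1  1  1
  R[2]: 0  0  0  0  0  0  0  1  1  2  2  2
  R[3]: 0  0  0  0  0  1  1  2  2  3  3  3
  R[4]: 0  1  1  1  1  2  2  3  3  4  4  4
  R[5]: 0  1  1  1  1  2  2  3  3  4  4  5
  R[6]: 0  1  1  1  1  2  2  3  3  4  5  6
  R[7]: 0  1  1  1  1  2  3  4  4  5  6  7
  R[8]: 0  1  1  1  2  3  4  5  5  6  7  8
  R[9]: 1  2  2  2  3  4  5  6  6  7  8  9
  R[10]: 1  2  2  3  4  5  6  7  7  8  9  10
  R[11]: 1  2  2  3  4  5  6  7  8  9  10  11
  R[12]: 1  2  3  4  5  6  7  8  9  10  11  12

reading off 1-entries of Δ²R: w = (8, 10, 6, 2, 12, 11, 7, 5, 1, 4, 9, 3).

D(w) has 43 cells with 10 SE-corners; essential set:

[(2, 7, 0), (2, 9, 1), (3, 5, 0), (5, 11, 4), (6, 7, 2), (6, 9, 3), (7, 5, 1), (8, 1, 0), (8, 4, 1), (11, 3, 2)]


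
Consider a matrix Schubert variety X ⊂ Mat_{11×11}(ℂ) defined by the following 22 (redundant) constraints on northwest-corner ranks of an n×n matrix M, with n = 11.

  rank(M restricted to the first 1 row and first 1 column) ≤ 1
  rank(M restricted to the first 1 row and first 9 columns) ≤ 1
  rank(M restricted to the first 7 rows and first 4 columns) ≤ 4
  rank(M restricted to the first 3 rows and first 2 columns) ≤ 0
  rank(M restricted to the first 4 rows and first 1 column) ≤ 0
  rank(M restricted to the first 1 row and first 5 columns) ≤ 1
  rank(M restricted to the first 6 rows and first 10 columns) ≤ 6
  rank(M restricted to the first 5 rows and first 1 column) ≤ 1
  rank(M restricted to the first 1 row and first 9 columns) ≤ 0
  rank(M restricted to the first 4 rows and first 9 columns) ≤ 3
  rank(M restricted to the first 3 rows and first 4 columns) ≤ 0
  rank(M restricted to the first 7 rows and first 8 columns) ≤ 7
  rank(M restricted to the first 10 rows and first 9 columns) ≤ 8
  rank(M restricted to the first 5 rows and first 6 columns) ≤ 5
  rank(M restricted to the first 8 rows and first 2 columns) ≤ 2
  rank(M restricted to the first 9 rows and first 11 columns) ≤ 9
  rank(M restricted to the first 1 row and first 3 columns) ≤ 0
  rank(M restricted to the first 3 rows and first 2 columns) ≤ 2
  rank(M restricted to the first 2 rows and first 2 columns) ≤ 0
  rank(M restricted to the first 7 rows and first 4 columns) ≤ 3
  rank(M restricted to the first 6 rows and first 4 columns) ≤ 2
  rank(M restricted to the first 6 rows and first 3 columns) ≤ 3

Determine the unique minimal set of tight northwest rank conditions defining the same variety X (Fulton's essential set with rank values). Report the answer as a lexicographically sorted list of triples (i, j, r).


The tightest implied rank at each (i,j), from the 22 conditions:

  0  0  0  0  0  0  0  0  0  1  1
  0  0  0  0  1  1  1  1  1  2  2
  0  0  0  0  1  2  2  2  2  3  3
  0  1  1  1  2  3  3  3  3  4  4
  1  2  2  2  3  4  4  4  4  5  5
  1  2  2  2  3  4  5  5  5  6  6
  1  2  3  3  4  5  6  6  6  7  7
  1  2  3  4  5  6  7  7  7  8  8
  1  2  3  4  5  6  7  8  8  9  9
  1  2  3  4  5  6  7  8  8  9  10
  1  2  3  4  5  6  7  8  9  10  11

the unique w with this rank table is (10, 5, 6, 2, 1, 7, 3, 4, 8, 11, 9).

|D(w)|=21, |Ess(w)|=5:

[(1, 9, 0), (3, 4, 0), (4, 1, 0), (6, 4, 2), (10, 9, 8)]


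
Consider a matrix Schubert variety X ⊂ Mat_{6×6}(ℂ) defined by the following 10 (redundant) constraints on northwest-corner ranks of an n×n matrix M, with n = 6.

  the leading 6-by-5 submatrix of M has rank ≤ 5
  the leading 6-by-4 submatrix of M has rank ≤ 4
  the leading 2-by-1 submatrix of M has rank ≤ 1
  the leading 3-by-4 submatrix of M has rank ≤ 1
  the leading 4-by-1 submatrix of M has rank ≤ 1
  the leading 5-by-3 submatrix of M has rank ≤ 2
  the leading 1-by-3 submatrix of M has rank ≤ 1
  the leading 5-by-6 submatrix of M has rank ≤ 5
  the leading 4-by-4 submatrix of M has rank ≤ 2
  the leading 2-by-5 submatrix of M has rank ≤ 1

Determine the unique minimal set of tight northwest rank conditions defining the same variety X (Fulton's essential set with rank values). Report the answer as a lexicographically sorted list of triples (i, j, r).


Reconstructing r_w from the 10 given conditions:

  R[1]: 1  1  1  1  1  1
  R[2]: 1  1  1  1  1  2
  R[3]: 1  1  1  1  2  3
  R[4]: 1  2  2  2  3  4
  R[5]: 1  2  2  3  4  5
  R[6]: 1  2  3  4  5  6

hence w(1..6) = (1, 6, 5, 2, 4, 3).

Fulton essential set (3 of the 8 Rothe cells):

[(2, 5, 1), (3, 4, 1), (5, 3, 2)]


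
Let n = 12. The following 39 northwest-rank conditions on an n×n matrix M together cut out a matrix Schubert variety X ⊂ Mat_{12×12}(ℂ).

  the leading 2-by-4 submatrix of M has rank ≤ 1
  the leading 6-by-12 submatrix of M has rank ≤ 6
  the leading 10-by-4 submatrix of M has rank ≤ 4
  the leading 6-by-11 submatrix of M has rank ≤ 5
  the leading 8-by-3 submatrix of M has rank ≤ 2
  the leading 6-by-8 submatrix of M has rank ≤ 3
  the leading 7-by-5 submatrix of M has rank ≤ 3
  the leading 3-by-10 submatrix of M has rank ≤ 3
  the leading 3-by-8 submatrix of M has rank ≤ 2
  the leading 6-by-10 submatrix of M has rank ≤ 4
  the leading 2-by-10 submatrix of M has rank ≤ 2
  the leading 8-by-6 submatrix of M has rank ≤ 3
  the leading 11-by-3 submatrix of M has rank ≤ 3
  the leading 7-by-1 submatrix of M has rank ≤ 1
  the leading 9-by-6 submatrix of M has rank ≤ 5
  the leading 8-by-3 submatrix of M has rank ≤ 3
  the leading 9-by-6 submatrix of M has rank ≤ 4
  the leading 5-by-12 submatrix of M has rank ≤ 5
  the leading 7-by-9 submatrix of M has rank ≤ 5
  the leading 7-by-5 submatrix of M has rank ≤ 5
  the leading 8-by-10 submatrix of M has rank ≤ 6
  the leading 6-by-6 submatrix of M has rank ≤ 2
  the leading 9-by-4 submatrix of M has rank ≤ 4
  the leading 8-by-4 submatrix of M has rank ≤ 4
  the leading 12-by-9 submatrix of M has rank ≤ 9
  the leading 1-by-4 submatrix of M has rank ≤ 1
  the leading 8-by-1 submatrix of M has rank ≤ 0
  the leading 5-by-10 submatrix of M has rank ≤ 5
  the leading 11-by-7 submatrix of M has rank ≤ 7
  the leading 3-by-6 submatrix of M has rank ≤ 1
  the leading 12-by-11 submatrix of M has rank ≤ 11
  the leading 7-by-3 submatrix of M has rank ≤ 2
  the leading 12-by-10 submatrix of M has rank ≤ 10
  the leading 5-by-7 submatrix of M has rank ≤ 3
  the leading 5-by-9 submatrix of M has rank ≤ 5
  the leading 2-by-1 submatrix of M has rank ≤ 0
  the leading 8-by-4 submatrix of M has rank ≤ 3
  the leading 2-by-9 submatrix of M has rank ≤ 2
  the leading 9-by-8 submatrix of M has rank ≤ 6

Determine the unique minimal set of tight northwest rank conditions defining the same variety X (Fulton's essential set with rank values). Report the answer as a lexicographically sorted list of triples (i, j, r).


Reconstructing r_w from the 39 given conditions:

  R[1]: 0 1 1 1 1 1 1 1 1 1 1 1
  R[2]: 0 1 1 1 1 1 2 2 2 2 2 2
  R[3]: 0 1 1 1 1 1 2 2 3 3 3 3
  R[4]: 0 1 2 2 2 2 3 3 4 4 4 4
  R[5]: 0 1 2 2 2 2 3 3 4 4 5 5
  R[6]: 0 1 2 2 2 2 3 3 4 4 5 6
  R[7]: 0 1 2 3 3 3 4 4 5 5 6 7
  R[8]: 0 1 2 3 3 3 4 5 6 6 7 8
  R[9]: 1 2 3 4 4 4 5 6 7 7 8 9
  R[10]: 1 2 3 4 5 5 6 7 8 8 9 10
  R[11]: 1 2 3 4 5 6 7 8 9 9 10 11
  R[12]: 1 2 3 4 5 6 7 8 9 10 11 12

second differences of R give the permutation w = (2, 7, 9, 3, 11, 12, 4, 8, 1, 5, 6, 10).

|D(w)|=29, |Ess(w)|=7:

[(3, 6, 1), (3, 8, 2), (6, 6, 2), (6, 8, 3), (6, 10, 4), (8, 1, 0), (8, 6, 3)]


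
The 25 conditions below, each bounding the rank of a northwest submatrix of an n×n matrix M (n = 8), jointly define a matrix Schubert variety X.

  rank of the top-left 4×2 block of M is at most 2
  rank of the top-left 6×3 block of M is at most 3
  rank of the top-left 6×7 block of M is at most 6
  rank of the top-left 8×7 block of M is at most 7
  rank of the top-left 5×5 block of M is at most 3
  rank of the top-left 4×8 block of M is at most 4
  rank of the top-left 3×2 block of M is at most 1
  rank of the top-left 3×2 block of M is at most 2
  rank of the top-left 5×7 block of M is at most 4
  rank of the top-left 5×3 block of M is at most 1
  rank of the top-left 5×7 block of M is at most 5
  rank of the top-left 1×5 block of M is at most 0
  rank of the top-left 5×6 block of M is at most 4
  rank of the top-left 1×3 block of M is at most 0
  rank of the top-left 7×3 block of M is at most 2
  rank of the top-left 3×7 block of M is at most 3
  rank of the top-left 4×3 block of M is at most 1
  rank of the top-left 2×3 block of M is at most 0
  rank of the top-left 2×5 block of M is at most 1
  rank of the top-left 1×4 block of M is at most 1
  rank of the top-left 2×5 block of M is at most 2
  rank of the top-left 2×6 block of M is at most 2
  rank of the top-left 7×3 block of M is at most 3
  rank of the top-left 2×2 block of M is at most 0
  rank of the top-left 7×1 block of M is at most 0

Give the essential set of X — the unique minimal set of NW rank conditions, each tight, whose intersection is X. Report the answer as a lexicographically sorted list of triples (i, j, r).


The tightest implied rank at each (i,j), from the 25 conditions:

  i=1: 0, 0, 0, 0, 0, 1, 1, 1
  i=2: 0, 0, 0, 1, 1, 2, 2, 2
  i=3: 0, 1, 1, 2, 2, 3, 3, 3
  i=4: 0, 1, 1, 2, 3, 4, 4, 4
  i=5: 0, 1, 1, 2, 3, 4, 4, 5
  i=6: 0, 1, 2, 3, 4, 5, 5, 6
  i=7: 0, 1, 2, 3, 4, 5, 6, 7
  i=8: 1, 2, 3, 4, 5, 6, 7, 8

so w = (6, 4, 2, 5, 8, 3, 7, 1).

Rothe diagram D(w) (16 cells), 5 SE-corners (essential conditions):

[(1, 5, 0), (2, 3, 0), (5, 3, 1), (5, 7, 4), (7, 1, 0)]
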